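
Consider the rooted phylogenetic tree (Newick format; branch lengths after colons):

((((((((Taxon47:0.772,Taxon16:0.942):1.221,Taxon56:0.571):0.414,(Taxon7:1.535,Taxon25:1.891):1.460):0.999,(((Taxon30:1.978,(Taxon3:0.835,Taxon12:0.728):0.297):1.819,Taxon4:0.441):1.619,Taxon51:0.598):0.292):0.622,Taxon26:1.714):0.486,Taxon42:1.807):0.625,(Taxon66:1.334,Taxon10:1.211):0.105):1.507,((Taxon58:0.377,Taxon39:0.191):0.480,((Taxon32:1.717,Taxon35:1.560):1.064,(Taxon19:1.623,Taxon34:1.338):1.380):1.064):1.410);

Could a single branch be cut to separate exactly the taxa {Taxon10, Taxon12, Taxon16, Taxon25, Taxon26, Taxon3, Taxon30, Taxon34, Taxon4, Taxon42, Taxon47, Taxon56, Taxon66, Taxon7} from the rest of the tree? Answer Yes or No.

No

The MRCA of the listed taxa is the root, so the smallest clade containing them is the whole tree.
That clade also contains Taxon19, Taxon32, Taxon35, Taxon39, Taxon51, Taxon58, which are not in the proposed group, so the group is not monophyletic.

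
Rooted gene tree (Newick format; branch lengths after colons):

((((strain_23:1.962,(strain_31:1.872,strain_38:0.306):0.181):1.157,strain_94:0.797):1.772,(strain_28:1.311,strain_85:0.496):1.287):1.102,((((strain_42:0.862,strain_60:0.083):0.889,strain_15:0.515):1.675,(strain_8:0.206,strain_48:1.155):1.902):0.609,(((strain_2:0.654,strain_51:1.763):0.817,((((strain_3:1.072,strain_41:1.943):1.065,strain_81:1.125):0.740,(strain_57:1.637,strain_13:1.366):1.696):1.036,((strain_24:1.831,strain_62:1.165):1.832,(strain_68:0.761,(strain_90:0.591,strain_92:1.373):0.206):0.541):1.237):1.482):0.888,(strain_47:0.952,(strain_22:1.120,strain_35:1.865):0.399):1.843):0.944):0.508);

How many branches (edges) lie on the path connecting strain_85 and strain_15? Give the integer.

7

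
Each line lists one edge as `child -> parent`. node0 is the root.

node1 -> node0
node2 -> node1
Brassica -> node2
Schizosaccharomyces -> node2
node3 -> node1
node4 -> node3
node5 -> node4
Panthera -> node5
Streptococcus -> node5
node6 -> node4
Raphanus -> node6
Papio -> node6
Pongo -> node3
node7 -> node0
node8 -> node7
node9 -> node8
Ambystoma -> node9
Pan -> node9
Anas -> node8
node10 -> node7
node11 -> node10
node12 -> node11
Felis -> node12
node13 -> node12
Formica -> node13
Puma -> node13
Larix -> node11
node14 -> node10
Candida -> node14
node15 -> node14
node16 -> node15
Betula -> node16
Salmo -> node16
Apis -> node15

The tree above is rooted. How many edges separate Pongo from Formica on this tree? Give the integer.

9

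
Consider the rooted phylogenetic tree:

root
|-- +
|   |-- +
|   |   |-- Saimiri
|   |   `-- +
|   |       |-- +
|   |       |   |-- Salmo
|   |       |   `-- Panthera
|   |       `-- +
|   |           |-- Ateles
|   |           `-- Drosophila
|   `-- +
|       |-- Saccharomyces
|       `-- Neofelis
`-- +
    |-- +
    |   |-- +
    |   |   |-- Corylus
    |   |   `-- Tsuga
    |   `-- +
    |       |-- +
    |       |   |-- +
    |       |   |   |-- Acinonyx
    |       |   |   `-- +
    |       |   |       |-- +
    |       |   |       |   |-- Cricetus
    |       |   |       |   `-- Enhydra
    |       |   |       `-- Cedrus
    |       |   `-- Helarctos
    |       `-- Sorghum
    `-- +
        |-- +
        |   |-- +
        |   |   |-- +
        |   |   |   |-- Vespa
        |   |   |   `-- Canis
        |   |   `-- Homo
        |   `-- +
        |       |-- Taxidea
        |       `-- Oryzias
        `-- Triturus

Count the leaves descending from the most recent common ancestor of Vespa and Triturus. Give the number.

The MRCA of Vespa and Triturus is the node subtending ((((Vespa,Canis),Homo),(Taxidea,Oryzias)),Triturus).
That clade contains 6 terminal taxa: Canis, Homo, Oryzias, Taxidea, Triturus, Vespa.

6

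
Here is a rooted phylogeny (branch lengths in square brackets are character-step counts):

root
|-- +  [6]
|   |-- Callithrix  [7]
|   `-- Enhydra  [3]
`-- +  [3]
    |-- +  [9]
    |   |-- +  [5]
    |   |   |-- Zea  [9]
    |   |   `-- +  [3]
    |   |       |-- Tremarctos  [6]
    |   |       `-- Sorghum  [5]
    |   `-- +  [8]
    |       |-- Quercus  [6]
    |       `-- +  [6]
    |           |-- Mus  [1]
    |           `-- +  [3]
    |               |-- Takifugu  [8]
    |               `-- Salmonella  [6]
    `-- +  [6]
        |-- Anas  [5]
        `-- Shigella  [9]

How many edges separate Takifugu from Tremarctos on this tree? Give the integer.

7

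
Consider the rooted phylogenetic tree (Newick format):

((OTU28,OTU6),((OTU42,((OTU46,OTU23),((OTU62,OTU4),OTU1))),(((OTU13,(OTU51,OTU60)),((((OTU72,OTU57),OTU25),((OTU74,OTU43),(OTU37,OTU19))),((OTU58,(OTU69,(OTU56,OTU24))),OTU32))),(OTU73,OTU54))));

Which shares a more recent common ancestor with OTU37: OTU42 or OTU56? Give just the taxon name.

The MRCA of OTU37 and OTU56 subtends ((((OTU72,OTU57),OTU25),((OTU74,OTU43),(OTU37,OTU19))),((OTU58,(OTU69,(OTU56,OTU24))),OTU32)) (12 taxa).
The MRCA of OTU37 and OTU42 subtends ((OTU42,((OTU46,OTU23),((OTU62,OTU4),OTU1))),(((OTU13,(OTU51,OTU60)),((((OTU72,OTU57),OTU25),((OTU74,OTU43),(OTU37,OTU19))),((OTU58,(OTU69,(OTU56,OTU24))),OTU32))),(OTU73,OTU54))) (23 taxa).
The first is nested inside the second, so OTU37 shares a more recent common ancestor with OTU56.

OTU56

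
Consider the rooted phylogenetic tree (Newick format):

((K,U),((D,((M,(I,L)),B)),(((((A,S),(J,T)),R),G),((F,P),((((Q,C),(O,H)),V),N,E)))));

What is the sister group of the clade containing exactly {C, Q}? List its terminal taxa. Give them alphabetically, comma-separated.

H, O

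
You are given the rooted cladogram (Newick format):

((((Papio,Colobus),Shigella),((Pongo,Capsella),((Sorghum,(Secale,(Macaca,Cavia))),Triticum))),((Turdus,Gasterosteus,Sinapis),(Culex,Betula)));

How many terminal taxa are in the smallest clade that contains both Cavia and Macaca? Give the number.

The MRCA of Cavia and Macaca is the node subtending (Macaca,Cavia).
That clade contains 2 terminal taxa: Cavia, Macaca.

2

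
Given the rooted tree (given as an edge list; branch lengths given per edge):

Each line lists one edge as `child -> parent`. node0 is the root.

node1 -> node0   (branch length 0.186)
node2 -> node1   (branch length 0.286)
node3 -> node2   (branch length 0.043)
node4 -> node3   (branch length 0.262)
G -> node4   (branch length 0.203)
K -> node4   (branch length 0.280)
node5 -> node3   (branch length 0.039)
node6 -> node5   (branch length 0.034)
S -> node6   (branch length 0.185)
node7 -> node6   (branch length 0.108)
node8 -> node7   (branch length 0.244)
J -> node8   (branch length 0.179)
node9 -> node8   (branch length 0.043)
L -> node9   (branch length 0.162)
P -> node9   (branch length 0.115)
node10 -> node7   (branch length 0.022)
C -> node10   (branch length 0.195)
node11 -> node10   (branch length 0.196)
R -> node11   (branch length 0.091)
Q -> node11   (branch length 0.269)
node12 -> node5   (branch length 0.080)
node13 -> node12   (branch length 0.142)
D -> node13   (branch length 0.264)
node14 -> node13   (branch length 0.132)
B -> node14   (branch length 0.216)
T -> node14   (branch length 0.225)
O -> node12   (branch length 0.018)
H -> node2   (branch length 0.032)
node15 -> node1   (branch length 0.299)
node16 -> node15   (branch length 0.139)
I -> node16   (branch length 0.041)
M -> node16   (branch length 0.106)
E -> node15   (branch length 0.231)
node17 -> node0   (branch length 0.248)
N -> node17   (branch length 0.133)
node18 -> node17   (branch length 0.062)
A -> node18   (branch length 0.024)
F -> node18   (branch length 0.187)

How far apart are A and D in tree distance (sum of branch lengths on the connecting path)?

1.374

The path runs A → … → MRCA → … → D; the MRCA is the root of the tree.
Branch lengths along that path: 0.024 + 0.062 + 0.248 + 0.186 + 0.286 + 0.043 + 0.039 + 0.080 + 0.142 + 0.264 = 1.374.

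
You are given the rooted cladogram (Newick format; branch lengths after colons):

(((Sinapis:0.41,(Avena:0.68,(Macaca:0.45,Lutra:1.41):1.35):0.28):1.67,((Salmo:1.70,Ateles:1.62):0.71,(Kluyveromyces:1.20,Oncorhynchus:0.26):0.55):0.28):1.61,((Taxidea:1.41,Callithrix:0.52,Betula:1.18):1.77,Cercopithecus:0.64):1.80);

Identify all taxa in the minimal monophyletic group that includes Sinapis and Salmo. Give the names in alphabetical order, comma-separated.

Tracing Sinapis: it sits inside (Sinapis,(Avena,(Macaca,Lutra))).
Tracing Salmo: it sits inside (Salmo,Ateles).
The smallest clade enclosing both is ((Sinapis,(Avena,(Macaca,Lutra))),((Salmo,Ateles),(Kluyveromyces,Oncorhynchus))); the answer is its 8 terminal taxa in alphabetical order.

Ateles, Avena, Kluyveromyces, Lutra, Macaca, Oncorhynchus, Salmo, Sinapis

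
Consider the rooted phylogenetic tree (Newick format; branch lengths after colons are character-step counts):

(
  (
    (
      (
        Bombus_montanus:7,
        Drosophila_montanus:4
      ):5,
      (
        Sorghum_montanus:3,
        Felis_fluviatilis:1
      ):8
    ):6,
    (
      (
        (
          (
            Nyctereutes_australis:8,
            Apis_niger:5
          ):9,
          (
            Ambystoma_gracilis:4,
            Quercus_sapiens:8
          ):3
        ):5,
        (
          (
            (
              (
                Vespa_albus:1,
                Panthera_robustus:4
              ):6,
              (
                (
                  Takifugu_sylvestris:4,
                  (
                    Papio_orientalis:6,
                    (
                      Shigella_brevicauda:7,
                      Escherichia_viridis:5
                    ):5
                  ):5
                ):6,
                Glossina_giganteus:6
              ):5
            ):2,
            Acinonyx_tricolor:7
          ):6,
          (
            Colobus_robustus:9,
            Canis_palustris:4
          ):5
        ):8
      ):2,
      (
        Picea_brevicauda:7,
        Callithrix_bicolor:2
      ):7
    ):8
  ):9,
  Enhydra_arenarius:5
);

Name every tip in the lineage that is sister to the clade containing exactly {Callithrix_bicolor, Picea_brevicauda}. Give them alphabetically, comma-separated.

The clade containing exactly {Callithrix_bicolor, Picea_brevicauda} attaches to the tree at the node subtending ((((Nyctereutes_australis,Apis_niger),(Ambystoma_gracilis,Quercus_sapiens)),((((Vespa_albus,Panthera_robustus),((Takifugu_sylvestris,(Papio_orientalis,(Shigella_brevicauda,Escherichia_viridis))),Glossina_giganteus)),Acinonyx_tricolor),(Colobus_robustus,Canis_palustris))),(Picea_brevicauda,Callithrix_bicolor)).
The other lineage descending from that same node — the sister group — is (((Nyctereutes_australis,Apis_niger),(Ambystoma_gracilis,Quercus_sapiens)),((((Vespa_albus,Panthera_robustus),((Takifugu_sylvestris,(Papio_orientalis,(Shigella_brevicauda,Escherichia_viridis))),Glossina_giganteus)),Acinonyx_tricolor),(Colobus_robustus,Canis_palustris))); its 14 tips in alphabetical order are the answer.

Acinonyx_tricolor, Ambystoma_gracilis, Apis_niger, Canis_palustris, Colobus_robustus, Escherichia_viridis, Glossina_giganteus, Nyctereutes_australis, Panthera_robustus, Papio_orientalis, Quercus_sapiens, Shigella_brevicauda, Takifugu_sylvestris, Vespa_albus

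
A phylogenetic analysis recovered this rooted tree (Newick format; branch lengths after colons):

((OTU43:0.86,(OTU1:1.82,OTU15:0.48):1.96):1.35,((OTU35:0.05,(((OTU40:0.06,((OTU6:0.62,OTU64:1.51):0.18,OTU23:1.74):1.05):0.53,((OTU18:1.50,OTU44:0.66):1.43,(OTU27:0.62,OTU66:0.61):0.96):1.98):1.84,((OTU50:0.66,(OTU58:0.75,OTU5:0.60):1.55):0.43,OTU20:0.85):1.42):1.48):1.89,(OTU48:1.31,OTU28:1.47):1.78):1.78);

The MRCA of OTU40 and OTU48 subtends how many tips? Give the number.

The MRCA of OTU40 and OTU48 is the node subtending ((OTU35,(((OTU40,((OTU6,OTU64),OTU23)),((OTU18,OTU44),(OTU27,OTU66))),((OTU50,(OTU58,OTU5)),OTU20))),(OTU48,OTU28)).
That clade contains 15 terminal taxa: OTU18, OTU20, OTU23, OTU27, OTU28, OTU35, OTU40, OTU44, OTU48, OTU5, OTU50, OTU58, OTU6, OTU64, OTU66.

15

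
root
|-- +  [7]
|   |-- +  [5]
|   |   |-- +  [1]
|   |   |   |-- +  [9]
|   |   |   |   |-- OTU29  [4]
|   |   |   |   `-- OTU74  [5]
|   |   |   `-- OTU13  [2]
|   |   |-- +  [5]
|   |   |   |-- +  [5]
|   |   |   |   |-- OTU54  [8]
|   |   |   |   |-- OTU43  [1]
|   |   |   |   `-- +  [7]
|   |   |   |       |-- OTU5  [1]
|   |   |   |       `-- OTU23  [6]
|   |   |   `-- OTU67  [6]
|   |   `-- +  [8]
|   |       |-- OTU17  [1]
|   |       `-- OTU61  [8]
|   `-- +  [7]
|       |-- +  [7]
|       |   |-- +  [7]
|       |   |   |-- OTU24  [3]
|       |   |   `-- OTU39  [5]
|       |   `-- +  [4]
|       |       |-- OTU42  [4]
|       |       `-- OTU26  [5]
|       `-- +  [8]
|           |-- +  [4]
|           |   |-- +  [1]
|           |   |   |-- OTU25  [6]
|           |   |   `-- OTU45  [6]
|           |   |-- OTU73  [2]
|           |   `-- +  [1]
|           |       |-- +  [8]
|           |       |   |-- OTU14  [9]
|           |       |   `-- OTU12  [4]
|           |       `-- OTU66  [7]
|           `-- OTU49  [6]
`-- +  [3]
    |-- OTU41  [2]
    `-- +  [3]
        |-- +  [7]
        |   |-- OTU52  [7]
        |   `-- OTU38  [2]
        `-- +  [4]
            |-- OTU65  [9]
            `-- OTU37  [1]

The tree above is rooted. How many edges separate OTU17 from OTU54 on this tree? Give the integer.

The MRCA of OTU17 and OTU54 is the node subtending (((OTU29,OTU74),OTU13),((OTU54,OTU43,(OTU5,OTU23)),OTU67),(OTU17,OTU61)).
From OTU17 up to that node: 2 branches. From OTU54 up to the same node: 3 branches. Total: 2 + 3 = 5.

5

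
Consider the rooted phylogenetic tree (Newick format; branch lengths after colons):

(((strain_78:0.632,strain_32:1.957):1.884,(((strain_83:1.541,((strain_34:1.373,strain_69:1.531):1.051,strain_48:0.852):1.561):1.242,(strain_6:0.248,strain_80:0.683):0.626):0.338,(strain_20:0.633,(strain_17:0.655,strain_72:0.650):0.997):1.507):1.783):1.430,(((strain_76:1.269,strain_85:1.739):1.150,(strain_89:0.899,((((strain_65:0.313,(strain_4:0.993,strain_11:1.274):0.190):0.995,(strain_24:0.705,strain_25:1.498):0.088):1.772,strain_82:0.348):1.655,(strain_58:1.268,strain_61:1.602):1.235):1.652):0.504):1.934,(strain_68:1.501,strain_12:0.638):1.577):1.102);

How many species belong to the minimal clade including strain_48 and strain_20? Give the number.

9

The MRCA of strain_48 and strain_20 is the node subtending (((strain_83,((strain_34,strain_69),strain_48)),(strain_6,strain_80)),(strain_20,(strain_17,strain_72))).
That clade contains 9 terminal taxa: strain_17, strain_20, strain_34, strain_48, strain_6, strain_69, strain_72, strain_80, strain_83.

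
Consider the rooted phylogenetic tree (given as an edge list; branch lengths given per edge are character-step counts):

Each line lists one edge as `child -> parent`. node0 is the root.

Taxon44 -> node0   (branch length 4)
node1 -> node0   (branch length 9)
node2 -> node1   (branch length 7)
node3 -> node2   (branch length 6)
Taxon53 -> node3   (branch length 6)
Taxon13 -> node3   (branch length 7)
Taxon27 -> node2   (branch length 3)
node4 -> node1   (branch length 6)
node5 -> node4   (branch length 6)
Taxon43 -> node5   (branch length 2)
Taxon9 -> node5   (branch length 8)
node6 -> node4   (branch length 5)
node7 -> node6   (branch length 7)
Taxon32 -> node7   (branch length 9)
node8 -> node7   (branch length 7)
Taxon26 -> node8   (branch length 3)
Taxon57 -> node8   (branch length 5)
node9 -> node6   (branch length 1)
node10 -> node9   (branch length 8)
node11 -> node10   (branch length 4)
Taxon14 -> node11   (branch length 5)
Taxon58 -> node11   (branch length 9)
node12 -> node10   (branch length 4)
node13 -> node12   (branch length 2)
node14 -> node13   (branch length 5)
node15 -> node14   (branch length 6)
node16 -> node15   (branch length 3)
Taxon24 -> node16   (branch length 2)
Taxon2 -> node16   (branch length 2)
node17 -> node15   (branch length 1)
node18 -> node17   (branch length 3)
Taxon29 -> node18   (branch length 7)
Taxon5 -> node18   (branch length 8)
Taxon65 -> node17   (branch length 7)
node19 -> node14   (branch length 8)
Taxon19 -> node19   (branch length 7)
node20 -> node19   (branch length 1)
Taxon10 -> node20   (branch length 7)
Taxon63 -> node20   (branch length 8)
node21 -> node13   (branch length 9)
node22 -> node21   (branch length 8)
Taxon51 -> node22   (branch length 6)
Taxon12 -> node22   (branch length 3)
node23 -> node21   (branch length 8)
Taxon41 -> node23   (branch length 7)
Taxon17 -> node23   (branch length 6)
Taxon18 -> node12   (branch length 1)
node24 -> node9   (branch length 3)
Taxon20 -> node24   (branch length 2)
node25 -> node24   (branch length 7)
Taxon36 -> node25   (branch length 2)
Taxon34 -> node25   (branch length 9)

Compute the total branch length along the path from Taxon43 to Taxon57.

32

The path runs Taxon43 → … → MRCA → … → Taxon57; the MRCA is the node subtending ((Taxon43,Taxon9),((Taxon32,(Taxon26,Taxon57)),(((Taxon14,Taxon58),(((((Taxon24,Taxon2),((Taxon29,Taxon5),Taxon65)),(Taxon19,(Taxon10,Taxon63))),((Taxon51,Taxon12),(Taxon41,Taxon17))),Taxon18)),(Taxon20,(Taxon36,Taxon34))))).
Branch lengths along that path: 2 + 6 + 5 + 7 + 7 + 5 = 32.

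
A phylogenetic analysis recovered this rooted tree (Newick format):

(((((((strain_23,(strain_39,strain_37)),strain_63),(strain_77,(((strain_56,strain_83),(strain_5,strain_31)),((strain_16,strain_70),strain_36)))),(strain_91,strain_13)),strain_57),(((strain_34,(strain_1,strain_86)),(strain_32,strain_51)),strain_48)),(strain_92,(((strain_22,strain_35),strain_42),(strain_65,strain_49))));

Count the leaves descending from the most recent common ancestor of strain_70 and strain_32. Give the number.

21

The MRCA of strain_70 and strain_32 is the node subtending ((((((strain_23,(strain_39,strain_37)),strain_63),(strain_77,(((strain_56,strain_83),(strain_5,strain_31)),((strain_16,strain_70),strain_36)))),(strain_91,strain_13)),strain_57),(((strain_34,(strain_1,strain_86)),(strain_32,strain_51)),strain_48)).
That clade contains 21 terminal taxa: strain_1, strain_13, strain_16, strain_23, strain_31, strain_32, strain_34, strain_36, strain_37, strain_39, strain_48, strain_5, strain_51, strain_56, strain_57, strain_63, strain_70, strain_77, strain_83, strain_86, strain_91.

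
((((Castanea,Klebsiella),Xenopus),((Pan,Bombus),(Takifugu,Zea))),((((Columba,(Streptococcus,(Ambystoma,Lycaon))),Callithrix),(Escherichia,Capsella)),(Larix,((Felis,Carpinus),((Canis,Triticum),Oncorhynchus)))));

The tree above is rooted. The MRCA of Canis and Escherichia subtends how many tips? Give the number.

The MRCA of Canis and Escherichia is the node subtending ((((Columba,(Streptococcus,(Ambystoma,Lycaon))),Callithrix),(Escherichia,Capsella)),(Larix,((Felis,Carpinus),((Canis,Triticum),Oncorhynchus)))).
That clade contains 13 terminal taxa: Ambystoma, Callithrix, Canis, Capsella, Carpinus, Columba, Escherichia, Felis, Larix, Lycaon, Oncorhynchus, Streptococcus, Triticum.

13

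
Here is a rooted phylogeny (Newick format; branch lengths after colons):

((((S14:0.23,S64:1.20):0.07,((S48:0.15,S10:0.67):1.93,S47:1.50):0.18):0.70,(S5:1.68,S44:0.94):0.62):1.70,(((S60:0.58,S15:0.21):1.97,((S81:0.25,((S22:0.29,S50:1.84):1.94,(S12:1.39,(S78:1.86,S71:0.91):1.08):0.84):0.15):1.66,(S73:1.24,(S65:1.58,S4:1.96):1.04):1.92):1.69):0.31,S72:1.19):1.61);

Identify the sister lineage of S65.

S65 attaches to the tree at the node subtending (S65,S4).
The other lineage descending from that same node — the sister group — is the single tip S4.

S4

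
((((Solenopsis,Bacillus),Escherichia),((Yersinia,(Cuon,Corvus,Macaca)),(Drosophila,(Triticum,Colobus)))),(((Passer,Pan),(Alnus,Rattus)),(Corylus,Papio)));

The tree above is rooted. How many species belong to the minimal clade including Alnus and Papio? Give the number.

The MRCA of Alnus and Papio is the node subtending (((Passer,Pan),(Alnus,Rattus)),(Corylus,Papio)).
That clade contains 6 terminal taxa: Alnus, Corylus, Pan, Papio, Passer, Rattus.

6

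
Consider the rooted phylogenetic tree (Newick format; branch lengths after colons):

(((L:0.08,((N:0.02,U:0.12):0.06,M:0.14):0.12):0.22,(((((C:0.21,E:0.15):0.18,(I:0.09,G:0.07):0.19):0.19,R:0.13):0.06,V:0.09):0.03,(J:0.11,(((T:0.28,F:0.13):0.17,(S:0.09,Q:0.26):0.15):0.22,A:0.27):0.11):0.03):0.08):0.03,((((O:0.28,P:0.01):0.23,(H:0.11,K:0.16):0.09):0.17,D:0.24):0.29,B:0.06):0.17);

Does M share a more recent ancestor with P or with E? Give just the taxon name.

The MRCA of M and E subtends ((L,((N,U),M)),(((((C,E),(I,G)),R),V),(J,(((T,F),(S,Q)),A)))) (16 taxa).
The MRCA of M and P is the root, subtending the entire tree (22 taxa).
The first is nested inside the second, so M shares a more recent common ancestor with E.

E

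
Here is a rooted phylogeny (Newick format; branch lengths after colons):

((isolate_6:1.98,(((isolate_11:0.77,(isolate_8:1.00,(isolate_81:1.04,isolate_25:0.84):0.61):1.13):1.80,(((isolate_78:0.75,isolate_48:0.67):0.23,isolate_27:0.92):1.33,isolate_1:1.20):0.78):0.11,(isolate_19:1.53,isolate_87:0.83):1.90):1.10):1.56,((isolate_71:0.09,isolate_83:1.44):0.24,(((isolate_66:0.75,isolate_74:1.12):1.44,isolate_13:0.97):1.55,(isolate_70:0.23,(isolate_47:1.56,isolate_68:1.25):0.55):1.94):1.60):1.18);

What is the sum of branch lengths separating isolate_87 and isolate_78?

5.93

The path runs isolate_87 → … → MRCA → … → isolate_78; the MRCA is the node subtending (((isolate_11,(isolate_8,(isolate_81,isolate_25))),(((isolate_78,isolate_48),isolate_27),isolate_1)),(isolate_19,isolate_87)).
Branch lengths along that path: 0.83 + 1.90 + 0.11 + 0.78 + 1.33 + 0.23 + 0.75 = 5.93.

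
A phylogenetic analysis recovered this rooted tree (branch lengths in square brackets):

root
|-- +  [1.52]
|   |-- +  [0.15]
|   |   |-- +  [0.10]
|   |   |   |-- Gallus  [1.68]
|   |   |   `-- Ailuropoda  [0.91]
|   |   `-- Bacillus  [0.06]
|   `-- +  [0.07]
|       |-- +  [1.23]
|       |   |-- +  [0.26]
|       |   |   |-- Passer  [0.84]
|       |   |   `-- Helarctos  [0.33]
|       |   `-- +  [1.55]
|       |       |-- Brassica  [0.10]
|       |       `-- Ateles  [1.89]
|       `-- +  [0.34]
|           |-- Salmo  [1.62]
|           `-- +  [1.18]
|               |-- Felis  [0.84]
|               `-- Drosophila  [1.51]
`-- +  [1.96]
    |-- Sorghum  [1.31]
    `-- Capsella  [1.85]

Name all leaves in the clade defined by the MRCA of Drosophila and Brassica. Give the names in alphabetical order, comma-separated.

Ateles, Brassica, Drosophila, Felis, Helarctos, Passer, Salmo

Tracing Drosophila: it sits inside (Felis,Drosophila).
Tracing Brassica: it sits inside (Brassica,Ateles).
The smallest clade enclosing both is (((Passer,Helarctos),(Brassica,Ateles)),(Salmo,(Felis,Drosophila))); the answer is its 7 terminal taxa in alphabetical order.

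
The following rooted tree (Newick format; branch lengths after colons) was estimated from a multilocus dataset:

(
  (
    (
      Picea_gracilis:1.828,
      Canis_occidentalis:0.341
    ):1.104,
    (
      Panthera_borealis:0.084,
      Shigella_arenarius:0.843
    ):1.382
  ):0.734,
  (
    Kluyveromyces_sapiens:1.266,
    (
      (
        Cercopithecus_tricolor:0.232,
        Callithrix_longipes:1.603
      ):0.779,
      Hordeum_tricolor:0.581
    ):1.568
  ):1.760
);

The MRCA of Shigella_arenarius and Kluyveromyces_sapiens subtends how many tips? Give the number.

8

The MRCA of Shigella_arenarius and Kluyveromyces_sapiens is the root, so the clade is the entire tree.
That clade contains 8 terminal taxa: Callithrix_longipes, Canis_occidentalis, Cercopithecus_tricolor, Hordeum_tricolor, Kluyveromyces_sapiens, Panthera_borealis, Picea_gracilis, Shigella_arenarius.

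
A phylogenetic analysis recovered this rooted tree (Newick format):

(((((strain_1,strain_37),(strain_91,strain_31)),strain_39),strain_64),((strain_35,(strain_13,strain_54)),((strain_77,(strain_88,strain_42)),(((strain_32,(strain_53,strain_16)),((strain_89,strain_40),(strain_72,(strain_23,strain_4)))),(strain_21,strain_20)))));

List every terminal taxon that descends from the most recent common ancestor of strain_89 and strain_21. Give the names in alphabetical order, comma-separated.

Tracing strain_89: it sits inside (strain_89,strain_40).
Tracing strain_21: it sits inside (strain_21,strain_20).
The smallest clade enclosing both is (((strain_32,(strain_53,strain_16)),((strain_89,strain_40),(strain_72,(strain_23,strain_4)))),(strain_21,strain_20)); the answer is its 10 terminal taxa in alphabetical order.

strain_16, strain_20, strain_21, strain_23, strain_32, strain_4, strain_40, strain_53, strain_72, strain_89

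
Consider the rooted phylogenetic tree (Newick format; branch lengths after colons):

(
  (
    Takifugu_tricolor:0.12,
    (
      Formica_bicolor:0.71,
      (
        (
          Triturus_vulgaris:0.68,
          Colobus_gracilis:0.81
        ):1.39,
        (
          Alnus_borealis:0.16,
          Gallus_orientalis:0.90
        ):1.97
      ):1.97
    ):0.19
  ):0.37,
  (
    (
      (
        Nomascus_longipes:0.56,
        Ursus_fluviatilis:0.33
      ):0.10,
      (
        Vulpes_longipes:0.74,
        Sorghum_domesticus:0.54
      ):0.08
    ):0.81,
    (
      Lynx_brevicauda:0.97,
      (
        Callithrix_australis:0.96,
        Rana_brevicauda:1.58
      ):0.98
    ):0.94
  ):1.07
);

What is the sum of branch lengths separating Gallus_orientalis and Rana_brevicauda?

9.97

The path runs Gallus_orientalis → … → MRCA → … → Rana_brevicauda; the MRCA is the root of the tree.
Branch lengths along that path: 0.90 + 1.97 + 1.97 + 0.19 + 0.37 + 1.07 + 0.94 + 0.98 + 1.58 = 9.97.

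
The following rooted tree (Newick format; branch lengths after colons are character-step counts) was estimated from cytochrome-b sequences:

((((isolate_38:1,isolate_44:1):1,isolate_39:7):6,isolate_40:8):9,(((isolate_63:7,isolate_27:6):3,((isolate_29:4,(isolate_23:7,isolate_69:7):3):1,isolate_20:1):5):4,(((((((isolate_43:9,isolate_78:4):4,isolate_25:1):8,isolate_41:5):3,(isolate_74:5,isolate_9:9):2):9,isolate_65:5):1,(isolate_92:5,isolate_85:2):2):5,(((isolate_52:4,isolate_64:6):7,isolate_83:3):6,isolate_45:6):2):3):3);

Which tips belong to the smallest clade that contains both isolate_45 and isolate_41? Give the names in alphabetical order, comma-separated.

Tracing isolate_45: it sits inside (((isolate_52,isolate_64),isolate_83),isolate_45).
Tracing isolate_41: it sits inside (((isolate_43,isolate_78),isolate_25),isolate_41).
The smallest clade enclosing both is (((((((isolate_43,isolate_78),isolate_25),isolate_41),(isolate_74,isolate_9)),isolate_65),(isolate_92,isolate_85)),(((isolate_52,isolate_64),isolate_83),isolate_45)); the answer is its 13 terminal taxa in alphabetical order.

isolate_25, isolate_41, isolate_43, isolate_45, isolate_52, isolate_64, isolate_65, isolate_74, isolate_78, isolate_83, isolate_85, isolate_9, isolate_92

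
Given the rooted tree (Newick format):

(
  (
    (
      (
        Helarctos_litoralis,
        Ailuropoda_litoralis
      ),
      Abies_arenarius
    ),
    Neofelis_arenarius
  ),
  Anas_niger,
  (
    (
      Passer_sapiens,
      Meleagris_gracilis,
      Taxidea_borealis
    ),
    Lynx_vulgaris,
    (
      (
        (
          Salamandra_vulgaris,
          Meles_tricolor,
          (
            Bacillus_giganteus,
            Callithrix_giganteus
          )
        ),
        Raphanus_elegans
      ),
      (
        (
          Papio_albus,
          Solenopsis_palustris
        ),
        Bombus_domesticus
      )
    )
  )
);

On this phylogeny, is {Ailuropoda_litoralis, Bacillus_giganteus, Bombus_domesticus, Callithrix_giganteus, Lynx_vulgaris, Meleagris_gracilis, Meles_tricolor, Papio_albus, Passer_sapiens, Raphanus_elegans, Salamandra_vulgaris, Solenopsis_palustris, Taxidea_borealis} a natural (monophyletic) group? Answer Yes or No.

The MRCA of the listed taxa is the root, so the smallest clade containing them is the whole tree.
That clade also contains Abies_arenarius, Anas_niger, Helarctos_litoralis, Neofelis_arenarius, which are not in the proposed group, so the group is not monophyletic.

No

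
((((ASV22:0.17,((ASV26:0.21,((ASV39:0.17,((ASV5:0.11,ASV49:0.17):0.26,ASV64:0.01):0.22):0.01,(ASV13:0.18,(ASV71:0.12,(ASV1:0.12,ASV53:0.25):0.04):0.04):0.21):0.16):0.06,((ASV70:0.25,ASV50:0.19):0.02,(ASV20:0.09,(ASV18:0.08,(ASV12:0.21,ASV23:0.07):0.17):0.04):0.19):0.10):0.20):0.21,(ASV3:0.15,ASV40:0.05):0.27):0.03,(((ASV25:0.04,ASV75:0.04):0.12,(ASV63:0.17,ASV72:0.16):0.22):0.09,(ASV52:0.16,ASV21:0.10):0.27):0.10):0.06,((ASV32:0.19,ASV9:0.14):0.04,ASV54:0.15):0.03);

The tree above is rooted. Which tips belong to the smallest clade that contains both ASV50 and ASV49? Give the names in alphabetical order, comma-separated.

Tracing ASV50: it sits inside (ASV70,ASV50).
Tracing ASV49: it sits inside (ASV5,ASV49).
The smallest clade enclosing both is ((ASV26,((ASV39,((ASV5,ASV49),ASV64)),(ASV13,(ASV71,(ASV1,ASV53))))),((ASV70,ASV50),(ASV20,(ASV18,(ASV12,ASV23))))); the answer is its 15 terminal taxa in alphabetical order.

ASV1, ASV12, ASV13, ASV18, ASV20, ASV23, ASV26, ASV39, ASV49, ASV5, ASV50, ASV53, ASV64, ASV70, ASV71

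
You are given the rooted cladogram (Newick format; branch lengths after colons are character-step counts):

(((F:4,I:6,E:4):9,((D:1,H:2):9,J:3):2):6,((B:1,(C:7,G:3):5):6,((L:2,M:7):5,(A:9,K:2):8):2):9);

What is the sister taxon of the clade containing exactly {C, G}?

The clade containing exactly {C, G} attaches to the tree at the node subtending (B,(C,G)).
The other lineage descending from that same node — the sister group — is the single tip B.

B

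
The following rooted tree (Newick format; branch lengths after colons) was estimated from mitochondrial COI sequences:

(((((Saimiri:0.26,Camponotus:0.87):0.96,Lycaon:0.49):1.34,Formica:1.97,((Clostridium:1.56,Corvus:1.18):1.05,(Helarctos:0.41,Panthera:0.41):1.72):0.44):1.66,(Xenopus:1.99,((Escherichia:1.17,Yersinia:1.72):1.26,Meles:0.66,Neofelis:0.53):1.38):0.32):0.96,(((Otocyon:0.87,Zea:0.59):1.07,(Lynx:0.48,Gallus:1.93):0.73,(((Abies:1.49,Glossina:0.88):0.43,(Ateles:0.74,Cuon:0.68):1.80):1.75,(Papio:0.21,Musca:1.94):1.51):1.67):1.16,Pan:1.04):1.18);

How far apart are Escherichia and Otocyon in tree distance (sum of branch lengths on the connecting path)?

The path runs Escherichia → … → MRCA → … → Otocyon; the MRCA is the root of the tree.
Branch lengths along that path: 1.17 + 1.26 + 1.38 + 0.32 + 0.96 + 1.18 + 1.16 + 1.07 + 0.87 = 9.37.

9.37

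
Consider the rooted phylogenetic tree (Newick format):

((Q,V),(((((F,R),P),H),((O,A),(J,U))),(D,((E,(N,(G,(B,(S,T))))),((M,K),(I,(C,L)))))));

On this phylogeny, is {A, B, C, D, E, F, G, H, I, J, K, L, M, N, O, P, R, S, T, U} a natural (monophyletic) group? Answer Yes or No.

The most recent common ancestor of these taxa subtends (((((F,R),P),H),((O,A),(J,U))),(D,((E,(N,(G,(B,(S,T))))),((M,K),(I,(C,L)))))).
That clade has exactly 20 tips — every listed taxon and nothing else — so the group is monophyletic.

Yes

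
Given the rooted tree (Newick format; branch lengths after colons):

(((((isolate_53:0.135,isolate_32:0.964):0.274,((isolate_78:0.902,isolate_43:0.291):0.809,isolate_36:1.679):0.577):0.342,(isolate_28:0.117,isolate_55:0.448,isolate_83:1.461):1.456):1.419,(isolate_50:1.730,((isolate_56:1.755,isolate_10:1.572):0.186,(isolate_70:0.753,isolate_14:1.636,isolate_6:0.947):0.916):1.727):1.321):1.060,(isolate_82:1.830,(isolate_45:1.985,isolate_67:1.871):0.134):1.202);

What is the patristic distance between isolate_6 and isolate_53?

7.081

The path runs isolate_6 → … → MRCA → … → isolate_53; the MRCA is the node subtending ((((isolate_53,isolate_32),((isolate_78,isolate_43),isolate_36)),(isolate_28,isolate_55,isolate_83)),(isolate_50,((isolate_56,isolate_10),(isolate_70,isolate_14,isolate_6)))).
Branch lengths along that path: 0.947 + 0.916 + 1.727 + 1.321 + 1.419 + 0.342 + 0.274 + 0.135 = 7.081.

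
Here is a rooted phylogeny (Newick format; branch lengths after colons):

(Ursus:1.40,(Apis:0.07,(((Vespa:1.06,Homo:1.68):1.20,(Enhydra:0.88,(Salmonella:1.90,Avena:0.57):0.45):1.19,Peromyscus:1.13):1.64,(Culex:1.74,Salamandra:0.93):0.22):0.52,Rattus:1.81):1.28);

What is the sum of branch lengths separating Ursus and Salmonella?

The path runs Ursus → … → MRCA → … → Salmonella; the MRCA is the root of the tree.
Branch lengths along that path: 1.40 + 1.28 + 0.52 + 1.64 + 1.19 + 0.45 + 1.90 = 8.38.

8.38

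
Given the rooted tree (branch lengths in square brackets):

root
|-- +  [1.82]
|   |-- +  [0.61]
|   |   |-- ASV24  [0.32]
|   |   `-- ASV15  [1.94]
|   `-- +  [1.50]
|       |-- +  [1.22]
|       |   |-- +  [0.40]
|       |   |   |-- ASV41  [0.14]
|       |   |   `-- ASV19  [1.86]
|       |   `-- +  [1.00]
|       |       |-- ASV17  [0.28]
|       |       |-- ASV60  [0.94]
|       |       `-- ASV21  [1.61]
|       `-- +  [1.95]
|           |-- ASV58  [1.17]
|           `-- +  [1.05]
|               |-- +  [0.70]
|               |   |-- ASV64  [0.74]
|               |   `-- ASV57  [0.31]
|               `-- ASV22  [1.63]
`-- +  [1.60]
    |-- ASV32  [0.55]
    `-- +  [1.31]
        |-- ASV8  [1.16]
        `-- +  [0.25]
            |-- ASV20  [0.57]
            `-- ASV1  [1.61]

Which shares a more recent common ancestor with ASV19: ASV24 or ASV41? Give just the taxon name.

ASV41

The MRCA of ASV19 and ASV41 subtends (ASV41,ASV19) (2 taxa).
The MRCA of ASV19 and ASV24 subtends ((ASV24,ASV15),(((ASV41,ASV19),(ASV17,ASV60,ASV21)),(ASV58,((ASV64,ASV57),ASV22)))) (11 taxa).
The first is nested inside the second, so ASV19 shares a more recent common ancestor with ASV41.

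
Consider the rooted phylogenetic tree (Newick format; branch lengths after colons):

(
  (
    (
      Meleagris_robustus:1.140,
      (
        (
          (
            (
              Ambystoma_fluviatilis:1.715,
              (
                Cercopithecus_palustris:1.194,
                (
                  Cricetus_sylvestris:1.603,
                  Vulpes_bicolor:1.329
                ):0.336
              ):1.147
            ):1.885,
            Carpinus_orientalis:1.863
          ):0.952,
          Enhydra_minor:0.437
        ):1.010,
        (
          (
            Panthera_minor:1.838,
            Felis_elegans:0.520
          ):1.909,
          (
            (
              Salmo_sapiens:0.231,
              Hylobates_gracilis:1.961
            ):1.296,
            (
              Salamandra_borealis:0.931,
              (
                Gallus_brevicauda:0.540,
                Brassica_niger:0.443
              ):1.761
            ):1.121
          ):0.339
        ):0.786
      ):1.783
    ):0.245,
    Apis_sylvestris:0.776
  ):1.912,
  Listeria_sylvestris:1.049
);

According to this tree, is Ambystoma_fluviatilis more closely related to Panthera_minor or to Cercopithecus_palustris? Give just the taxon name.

The MRCA of Ambystoma_fluviatilis and Cercopithecus_palustris subtends (Ambystoma_fluviatilis,(Cercopithecus_palustris,(Cricetus_sylvestris,Vulpes_bicolor))) (4 taxa).
The MRCA of Ambystoma_fluviatilis and Panthera_minor subtends ((((Ambystoma_fluviatilis,(Cercopithecus_palustris,(Cricetus_sylvestris,Vulpes_bicolor))),Carpinus_orientalis),Enhydra_minor),((Panthera_minor,Felis_elegans),((Salmo_sapiens,Hylobates_gracilis),(Salamandra_borealis,(Gallus_brevicauda,Brassica_niger))))) (13 taxa).
The first is nested inside the second, so Ambystoma_fluviatilis shares a more recent common ancestor with Cercopithecus_palustris.

Cercopithecus_palustris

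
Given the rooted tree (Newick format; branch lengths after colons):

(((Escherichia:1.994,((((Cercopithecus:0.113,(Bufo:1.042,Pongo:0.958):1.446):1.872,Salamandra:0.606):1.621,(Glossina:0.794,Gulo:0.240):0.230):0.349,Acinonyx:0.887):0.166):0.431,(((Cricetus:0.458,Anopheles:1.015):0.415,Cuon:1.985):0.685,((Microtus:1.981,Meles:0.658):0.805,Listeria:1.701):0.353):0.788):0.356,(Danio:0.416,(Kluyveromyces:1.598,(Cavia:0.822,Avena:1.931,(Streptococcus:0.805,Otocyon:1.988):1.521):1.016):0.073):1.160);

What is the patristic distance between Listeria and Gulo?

The path runs Listeria → … → MRCA → … → Gulo; the MRCA is the node subtending ((Escherichia,((((Cercopithecus,(Bufo,Pongo)),Salamandra),(Glossina,Gulo)),Acinonyx)),(((Cricetus,Anopheles),Cuon),((Microtus,Meles),Listeria))).
Branch lengths along that path: 1.701 + 0.353 + 0.788 + 0.431 + 0.166 + 0.349 + 0.230 + 0.240 = 4.258.

4.258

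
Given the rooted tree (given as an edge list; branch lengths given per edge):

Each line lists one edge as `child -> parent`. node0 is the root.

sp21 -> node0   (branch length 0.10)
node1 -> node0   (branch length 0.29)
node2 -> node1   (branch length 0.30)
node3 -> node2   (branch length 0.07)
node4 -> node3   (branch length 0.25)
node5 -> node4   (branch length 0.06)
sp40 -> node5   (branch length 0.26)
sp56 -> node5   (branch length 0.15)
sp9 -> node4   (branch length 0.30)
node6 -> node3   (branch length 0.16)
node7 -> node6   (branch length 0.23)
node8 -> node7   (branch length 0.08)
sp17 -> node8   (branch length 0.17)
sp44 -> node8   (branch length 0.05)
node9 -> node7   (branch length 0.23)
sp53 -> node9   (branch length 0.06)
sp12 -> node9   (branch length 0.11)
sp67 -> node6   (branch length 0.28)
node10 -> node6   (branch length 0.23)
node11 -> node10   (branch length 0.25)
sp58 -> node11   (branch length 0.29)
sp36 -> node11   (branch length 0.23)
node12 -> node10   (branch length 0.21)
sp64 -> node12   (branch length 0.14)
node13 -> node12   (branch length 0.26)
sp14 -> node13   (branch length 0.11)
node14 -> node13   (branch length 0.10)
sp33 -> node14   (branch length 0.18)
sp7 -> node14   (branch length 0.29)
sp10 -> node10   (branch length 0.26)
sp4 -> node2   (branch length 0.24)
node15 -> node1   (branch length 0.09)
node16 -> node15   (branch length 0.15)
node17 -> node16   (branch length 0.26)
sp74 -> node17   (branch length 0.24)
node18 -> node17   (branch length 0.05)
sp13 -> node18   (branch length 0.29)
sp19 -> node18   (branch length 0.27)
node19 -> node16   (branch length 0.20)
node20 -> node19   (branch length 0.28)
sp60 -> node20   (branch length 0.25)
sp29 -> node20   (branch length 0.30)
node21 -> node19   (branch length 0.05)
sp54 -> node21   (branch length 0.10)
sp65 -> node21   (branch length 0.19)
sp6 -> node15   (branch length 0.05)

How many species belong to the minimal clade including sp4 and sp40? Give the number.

16

The MRCA of sp4 and sp40 is the node subtending ((((sp40,sp56),sp9),(((sp17,sp44),(sp53,sp12)),sp67,((sp58,sp36),(sp64,(sp14,(sp33,sp7))),sp10))),sp4).
That clade contains 16 terminal taxa: sp10, sp12, sp14, sp17, sp33, sp36, sp4, sp40, sp44, sp53, sp56, sp58, sp64, sp67, sp7, sp9.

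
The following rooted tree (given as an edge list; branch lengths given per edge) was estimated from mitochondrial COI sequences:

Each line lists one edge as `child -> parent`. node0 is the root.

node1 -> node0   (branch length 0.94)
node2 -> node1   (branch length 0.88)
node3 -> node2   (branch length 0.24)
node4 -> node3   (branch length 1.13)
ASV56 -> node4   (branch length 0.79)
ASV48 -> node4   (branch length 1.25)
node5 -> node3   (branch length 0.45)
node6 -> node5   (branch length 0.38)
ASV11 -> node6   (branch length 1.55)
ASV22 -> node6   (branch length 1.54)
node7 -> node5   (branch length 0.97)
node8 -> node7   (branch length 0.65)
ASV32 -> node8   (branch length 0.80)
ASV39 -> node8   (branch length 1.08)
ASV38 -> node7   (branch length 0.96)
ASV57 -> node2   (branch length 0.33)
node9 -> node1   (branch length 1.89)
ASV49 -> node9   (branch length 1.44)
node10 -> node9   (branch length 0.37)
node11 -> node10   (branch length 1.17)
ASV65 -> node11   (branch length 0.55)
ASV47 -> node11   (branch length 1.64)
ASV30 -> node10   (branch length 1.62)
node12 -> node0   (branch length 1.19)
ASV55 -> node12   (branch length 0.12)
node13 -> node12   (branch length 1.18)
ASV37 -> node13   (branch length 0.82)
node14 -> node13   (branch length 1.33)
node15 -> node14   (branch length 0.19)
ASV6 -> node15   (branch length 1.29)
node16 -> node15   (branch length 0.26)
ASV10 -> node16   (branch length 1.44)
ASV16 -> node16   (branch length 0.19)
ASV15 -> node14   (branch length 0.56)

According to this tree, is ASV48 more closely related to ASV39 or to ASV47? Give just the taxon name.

ASV39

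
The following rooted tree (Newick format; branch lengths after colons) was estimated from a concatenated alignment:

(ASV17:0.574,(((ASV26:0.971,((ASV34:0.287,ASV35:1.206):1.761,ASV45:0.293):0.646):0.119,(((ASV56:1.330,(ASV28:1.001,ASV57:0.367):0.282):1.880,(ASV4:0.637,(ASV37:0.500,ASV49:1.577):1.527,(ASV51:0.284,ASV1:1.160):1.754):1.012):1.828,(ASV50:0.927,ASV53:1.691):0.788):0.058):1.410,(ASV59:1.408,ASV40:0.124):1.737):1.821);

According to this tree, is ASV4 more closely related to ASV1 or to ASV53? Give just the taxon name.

ASV1

The MRCA of ASV4 and ASV1 subtends (ASV4,(ASV37,ASV49),(ASV51,ASV1)) (5 taxa).
The MRCA of ASV4 and ASV53 subtends (((ASV56,(ASV28,ASV57)),(ASV4,(ASV37,ASV49),(ASV51,ASV1))),(ASV50,ASV53)) (10 taxa).
The first is nested inside the second, so ASV4 shares a more recent common ancestor with ASV1.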